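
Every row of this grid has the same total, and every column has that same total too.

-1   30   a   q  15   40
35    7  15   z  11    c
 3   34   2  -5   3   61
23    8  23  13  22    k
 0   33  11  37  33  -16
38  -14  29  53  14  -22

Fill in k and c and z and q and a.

Rows 3 and 5 both sum to 98, so that's the common total.
The known cells in column 3 total 80, leaving 98 − 80 = 18 for the blank.
The known cells in row 1 total 102, leaving 98 − 102 = -4 for the blank.
The known cells in column 4 total 94, leaving 98 − 94 = 4 for the blank.
The known cells in row 2 total 72, leaving 98 − 72 = 26 for the blank.
The known cells in row 4 total 89, leaving 98 − 89 = 9 for the blank.

k = 9, c = 26, z = 4, q = -4, a = 18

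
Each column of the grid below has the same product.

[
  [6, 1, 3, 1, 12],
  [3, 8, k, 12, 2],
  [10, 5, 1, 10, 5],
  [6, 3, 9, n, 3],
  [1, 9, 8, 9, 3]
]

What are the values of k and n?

Columns 2 and 5 each multiply to 1080, so every column has product 1080.
Column 3: 3×1×9×8 = 216, so the missing entry is 1080 ÷ 216 = 5.
Column 4: 1×12×10×9 = 1080, so the missing entry is 1080 ÷ 1080 = 1.

k = 5, n = 1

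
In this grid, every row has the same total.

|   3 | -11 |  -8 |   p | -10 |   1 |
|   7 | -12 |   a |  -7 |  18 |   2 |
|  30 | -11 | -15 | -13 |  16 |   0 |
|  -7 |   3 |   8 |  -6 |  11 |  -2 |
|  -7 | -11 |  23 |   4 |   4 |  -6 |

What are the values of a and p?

Rows 4 and 5 both add up to 7, so every row sums to 7.
Row 2: 7 − 12 − 7 + 18 + 2 = 8, so the missing entry is 7 − 8 = -1.
Row 1: 3 − 11 − 8 − 10 + 1 = -25, so the missing entry is 7 − (-25) = 32.

a = -1, p = 32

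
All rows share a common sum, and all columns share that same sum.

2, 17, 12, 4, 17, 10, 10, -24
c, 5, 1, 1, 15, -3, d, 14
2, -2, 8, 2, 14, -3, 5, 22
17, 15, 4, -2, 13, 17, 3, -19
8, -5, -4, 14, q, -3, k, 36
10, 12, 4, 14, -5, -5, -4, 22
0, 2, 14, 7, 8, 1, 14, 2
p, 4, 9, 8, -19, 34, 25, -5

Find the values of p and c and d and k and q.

Rows 1 and 3 both sum to 48, so that's the common total.
Column 5: 17 + 15 + 14 + 13 − 5 + 8 − 19 = 43, so its missing entry is 48 − 43 = 5.
Row 8: 4 + 9 + 8 − 19 + 34 + 25 − 5 = 56, so its missing entry is 48 − 56 = -8.
Row 5: 8 − 5 − 4 + 14 + 5 − 3 + 36 = 51, so its missing entry is 48 − 51 = -3.
Column 1: 2 + 2 + 17 + 8 + 10 + 0 − 8 = 31, so its missing entry is 48 − 31 = 17.
Row 2: 17 + 5 + 1 + 1 + 15 − 3 + 14 = 50, so its missing entry is 48 − 50 = -2.

p = -8, c = 17, d = -2, k = -3, q = 5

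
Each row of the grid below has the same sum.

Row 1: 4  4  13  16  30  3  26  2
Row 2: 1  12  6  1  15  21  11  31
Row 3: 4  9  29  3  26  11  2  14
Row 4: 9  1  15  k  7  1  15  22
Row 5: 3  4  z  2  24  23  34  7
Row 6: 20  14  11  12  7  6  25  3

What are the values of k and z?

Row 2 sums to 98 and so does row 3; that's the common total.
In row 4 the known cells total 70, leaving 98 − 70 = 28.
In row 5 the known cells total 97, leaving 98 − 97 = 1.

k = 28, z = 1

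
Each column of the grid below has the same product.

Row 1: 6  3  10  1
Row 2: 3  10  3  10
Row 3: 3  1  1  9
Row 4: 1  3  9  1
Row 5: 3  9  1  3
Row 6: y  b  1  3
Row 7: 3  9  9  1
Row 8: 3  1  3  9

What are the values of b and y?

Columns 3 and 4 each multiply to 7290, so every column has product 7290.
Column 2: 3×10×1×3×9×9×1 = 7290, so the missing entry is 7290 ÷ 7290 = 1.
Column 1: 6×3×3×1×3×3×3 = 1458, so the missing entry is 7290 ÷ 1458 = 5.

b = 1, y = 5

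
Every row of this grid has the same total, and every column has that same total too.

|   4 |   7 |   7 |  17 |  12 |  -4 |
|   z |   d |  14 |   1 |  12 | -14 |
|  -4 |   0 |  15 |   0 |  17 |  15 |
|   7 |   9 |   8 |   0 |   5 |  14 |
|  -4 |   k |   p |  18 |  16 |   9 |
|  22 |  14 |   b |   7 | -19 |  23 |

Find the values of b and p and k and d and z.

b = -4, p = 3, k = 1, d = 12, z = 18

Rows 1 and 3 both sum to 43, so that's the common total.
The known cells in column 1 total 25, leaving 43 − 25 = 18 for the blank.
The known cells in row 2 total 31, leaving 43 − 31 = 12 for the blank.
The known cells in column 2 total 42, leaving 43 − 42 = 1 for the blank.
The known cells in row 5 total 40, leaving 43 − 40 = 3 for the blank.
The known cells in row 6 total 47, leaving 43 − 47 = -4 for the blank.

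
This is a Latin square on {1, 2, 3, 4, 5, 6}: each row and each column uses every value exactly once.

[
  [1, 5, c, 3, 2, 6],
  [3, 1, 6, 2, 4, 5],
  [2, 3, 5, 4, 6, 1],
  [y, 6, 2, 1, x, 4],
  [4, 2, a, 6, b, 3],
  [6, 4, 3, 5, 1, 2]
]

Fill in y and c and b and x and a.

y = 5, c = 4, b = 5, x = 3, a = 1

At (row 4, col 1): column 1 already has {1, 2, 3, 4, 6}, so the value is 5.
Cell (4,5): row 4 already has {1, 2, 4, 5, 6} → 3.
For row 5, column 5: column 5 already has {1, 2, 3, 4, 6}; that leaves 5.
Cell (5,3): row 5 already has {2, 3, 4, 5, 6} → 1.
Cell (1,3): row 1 already has {1, 2, 3, 5, 6} → 4.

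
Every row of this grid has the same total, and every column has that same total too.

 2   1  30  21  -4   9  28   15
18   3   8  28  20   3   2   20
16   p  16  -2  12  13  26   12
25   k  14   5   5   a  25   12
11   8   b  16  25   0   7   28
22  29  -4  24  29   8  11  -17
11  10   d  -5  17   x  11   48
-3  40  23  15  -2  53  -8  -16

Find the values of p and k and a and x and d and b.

p = 9, k = 2, a = 14, x = 2, d = 8, b = 7

Rows 1 and 2 both sum to 102, so that's the common total.
Row 3: 16 + 16 − 2 + 12 + 13 + 26 + 12 = 93, so its missing entry is 102 − 93 = 9.
Column 2: 1 + 3 + 9 + 8 + 29 + 10 + 40 = 100, so its missing entry is 102 − 100 = 2.
Row 5: 11 + 8 + 16 + 25 + 0 + 7 + 28 = 95, so its missing entry is 102 − 95 = 7.
Column 3: 30 + 8 + 16 + 14 + 7 − 4 + 23 = 94, so its missing entry is 102 − 94 = 8.
Row 7: 11 + 10 + 8 − 5 + 17 + 11 + 48 = 100, so its missing entry is 102 − 100 = 2.
Row 4: 25 + 2 + 14 + 5 + 5 + 25 + 12 = 88, so its missing entry is 102 − 88 = 14.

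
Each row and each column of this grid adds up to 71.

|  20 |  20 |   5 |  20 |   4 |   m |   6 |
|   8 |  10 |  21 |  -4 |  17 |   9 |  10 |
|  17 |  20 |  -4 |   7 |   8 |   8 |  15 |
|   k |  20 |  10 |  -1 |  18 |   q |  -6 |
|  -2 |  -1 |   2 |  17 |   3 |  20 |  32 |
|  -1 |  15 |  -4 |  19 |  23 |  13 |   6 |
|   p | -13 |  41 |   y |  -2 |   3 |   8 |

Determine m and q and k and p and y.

m = -4, q = 22, k = 8, p = 21, y = 13

Row 1: 20 + 20 + 5 + 20 + 4 + 6 = 75, so its missing entry is 71 − 75 = -4.
Column 4: 20 − 4 + 7 − 1 + 17 + 19 = 58, so its missing entry is 71 − 58 = 13.
Row 7: -13 + 41 + 13 − 2 + 3 + 8 = 50, so its missing entry is 71 − 50 = 21.
Column 1: 20 + 8 + 17 − 2 − 1 + 21 = 63, so its missing entry is 71 − 63 = 8.
Row 4: 8 + 20 + 10 − 1 + 18 − 6 = 49, so its missing entry is 71 − 49 = 22.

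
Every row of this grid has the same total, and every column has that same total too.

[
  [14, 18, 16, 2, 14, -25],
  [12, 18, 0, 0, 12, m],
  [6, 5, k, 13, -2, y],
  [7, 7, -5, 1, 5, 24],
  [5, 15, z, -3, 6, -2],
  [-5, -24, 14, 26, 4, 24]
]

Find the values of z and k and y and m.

z = 18, k = -4, y = 21, m = -3

Rows 1 and 4 both sum to 39, so that's the common total.
The known cells in row 2 total 42, leaving 39 − 42 = -3 for the blank.
The known cells in column 6 total 18, leaving 39 − 18 = 21 for the blank.
The known cells in row 5 total 21, leaving 39 − 21 = 18 for the blank.
The known cells in row 3 total 43, leaving 39 − 43 = -4 for the blank.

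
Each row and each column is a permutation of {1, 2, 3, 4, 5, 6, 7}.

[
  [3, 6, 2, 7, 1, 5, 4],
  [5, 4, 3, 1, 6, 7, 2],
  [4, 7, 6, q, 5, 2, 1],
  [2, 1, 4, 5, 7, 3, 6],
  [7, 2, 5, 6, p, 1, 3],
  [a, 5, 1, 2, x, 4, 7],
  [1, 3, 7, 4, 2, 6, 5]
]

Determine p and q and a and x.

For row 3, column 4: row 3 already has {1, 2, 4, 5, 6, 7}; that leaves 3.
For row 6, column 1: column 1 already has {1, 2, 3, 4, 5, 7}; that leaves 6.
At (row 6, col 5): row 6 already has {1, 2, 4, 5, 6, 7}, so the value is 3.
Cell (5,5): row 5 already has {1, 2, 3, 5, 6, 7} → 4.

p = 4, q = 3, a = 6, x = 3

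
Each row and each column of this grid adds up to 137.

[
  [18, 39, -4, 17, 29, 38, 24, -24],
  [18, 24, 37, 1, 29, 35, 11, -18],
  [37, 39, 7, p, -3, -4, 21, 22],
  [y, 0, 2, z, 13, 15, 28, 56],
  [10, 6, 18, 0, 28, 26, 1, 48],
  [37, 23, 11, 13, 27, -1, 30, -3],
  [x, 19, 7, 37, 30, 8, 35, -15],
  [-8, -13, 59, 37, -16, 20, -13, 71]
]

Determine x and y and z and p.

x = 16, y = 9, z = 14, p = 18

The known cells in row 3 total 119, leaving 137 − 119 = 18 for the blank.
The known cells in column 4 total 123, leaving 137 − 123 = 14 for the blank.
The known cells in row 4 total 128, leaving 137 − 128 = 9 for the blank.
The known cells in row 7 total 121, leaving 137 − 121 = 16 for the blank.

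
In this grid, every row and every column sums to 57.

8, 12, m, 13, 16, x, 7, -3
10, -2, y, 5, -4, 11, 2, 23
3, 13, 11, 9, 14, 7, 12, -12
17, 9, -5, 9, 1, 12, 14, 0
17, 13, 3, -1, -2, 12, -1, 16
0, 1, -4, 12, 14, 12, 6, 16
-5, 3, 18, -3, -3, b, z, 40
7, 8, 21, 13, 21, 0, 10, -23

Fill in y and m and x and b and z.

y = 12, m = 1, x = 3, b = 0, z = 7

The known cells in row 2 total 45, leaving 57 − 45 = 12 for the blank.
The known cells in column 3 total 56, leaving 57 − 56 = 1 for the blank.
The known cells in row 1 total 54, leaving 57 − 54 = 3 for the blank.
The known cells in column 6 total 57, leaving 57 − 57 = 0 for the blank.
The known cells in row 7 total 50, leaving 57 − 50 = 7 for the blank.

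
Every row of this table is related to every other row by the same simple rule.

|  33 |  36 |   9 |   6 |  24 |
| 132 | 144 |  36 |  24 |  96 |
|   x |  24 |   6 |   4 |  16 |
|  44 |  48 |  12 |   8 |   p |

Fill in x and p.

x = 22, p = 32

Each row is a constant multiple of every other row — this is a multiplication table with the headers hidden.
Row 3 is 24/36 = 2/3 times row 1, so its entry in column 1 is 33 × 2/3 = 22.
Row 4 is 48/36 = 4/3 times row 1, so its entry in column 5 is 24 × 4/3 = 32.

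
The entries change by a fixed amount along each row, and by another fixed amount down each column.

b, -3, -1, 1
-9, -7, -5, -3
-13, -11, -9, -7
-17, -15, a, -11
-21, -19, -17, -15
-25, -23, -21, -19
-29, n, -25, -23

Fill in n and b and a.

n = -27, b = -5, a = -13

Along each row the entries change by 2 per step; down each column they change by -4.
Row 7: from -29 at column 1, stepping by 2 to column 2 gives -27.
Row 1: from -3 at column 2, stepping by 2 to column 1 gives -5.
Row 4: from -17 at column 1, stepping by 2 to column 3 gives -13.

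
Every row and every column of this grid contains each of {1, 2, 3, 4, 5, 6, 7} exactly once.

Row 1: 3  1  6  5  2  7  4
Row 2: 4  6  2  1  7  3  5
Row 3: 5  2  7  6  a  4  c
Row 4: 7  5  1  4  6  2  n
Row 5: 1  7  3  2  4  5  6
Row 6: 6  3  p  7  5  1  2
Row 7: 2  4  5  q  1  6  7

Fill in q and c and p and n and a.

For row 3, column 5: column 5 already has {1, 2, 4, 5, 6, 7}; that leaves 3.
Cell (3,7): row 3 already has {2, 3, 4, 5, 6, 7} → 1.
Cell (4,7): row 4 already has {1, 2, 4, 5, 6, 7} → 3.
For row 7, column 4: row 7 already has {1, 2, 4, 5, 6, 7}; that leaves 3.
At (row 6, col 3): row 6 already has {1, 2, 3, 5, 6, 7}, so the value is 4.

q = 3, c = 1, p = 4, n = 3, a = 3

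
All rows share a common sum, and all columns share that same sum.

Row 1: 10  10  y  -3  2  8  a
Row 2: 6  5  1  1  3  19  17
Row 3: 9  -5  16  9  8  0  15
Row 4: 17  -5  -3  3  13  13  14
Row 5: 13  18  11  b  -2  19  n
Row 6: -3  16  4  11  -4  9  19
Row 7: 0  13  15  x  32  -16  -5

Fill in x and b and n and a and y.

Rows 2 and 3 both sum to 52, so that's the common total.
Column 3 has 1 + 16 − 3 + 11 + 4 + 15 = 44; the blank must be 52 − 44 = 8.
Row 1 has 10 + 10 + 8 − 3 + 2 + 8 = 35; the blank must be 52 − 35 = 17.
Column 7 has 17 + 17 + 15 + 14 + 19 − 5 = 77; the blank must be 52 − 77 = -25.
Row 5 has 13 + 18 + 11 − 2 + 19 − 25 = 34; the blank must be 52 − 34 = 18.
Row 7 has 0 + 13 + 15 + 32 − 16 − 5 = 39; the blank must be 52 − 39 = 13.

x = 13, b = 18, n = -25, a = 17, y = 8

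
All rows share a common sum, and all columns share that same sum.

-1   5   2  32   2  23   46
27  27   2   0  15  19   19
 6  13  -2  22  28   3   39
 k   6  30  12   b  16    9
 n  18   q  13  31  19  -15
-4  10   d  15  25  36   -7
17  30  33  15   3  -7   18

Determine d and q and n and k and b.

Rows 1 and 2 both sum to 109, so that's the common total.
Column 5 has 2 + 15 + 28 + 31 + 25 + 3 = 104; the blank must be 109 − 104 = 5.
Row 4 has 6 + 30 + 12 + 5 + 16 + 9 = 78; the blank must be 109 − 78 = 31.
Column 1 has -1 + 27 + 6 + 31 − 4 + 17 = 76; the blank must be 109 − 76 = 33.
Row 5 has 33 + 18 + 13 + 31 + 19 − 15 = 99; the blank must be 109 − 99 = 10.
Row 6 has -4 + 10 + 15 + 25 + 36 − 7 = 75; the blank must be 109 − 75 = 34.

d = 34, q = 10, n = 33, k = 31, b = 5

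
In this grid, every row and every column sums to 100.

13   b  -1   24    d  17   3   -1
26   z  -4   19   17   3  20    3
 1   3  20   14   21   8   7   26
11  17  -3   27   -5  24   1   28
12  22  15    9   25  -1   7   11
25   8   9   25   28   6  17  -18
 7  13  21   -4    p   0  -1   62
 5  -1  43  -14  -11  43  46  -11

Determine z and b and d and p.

z = 16, b = 22, d = 23, p = 2

Row 2 has 26 − 4 + 19 + 17 + 3 + 20 + 3 = 84; the blank must be 100 − 84 = 16.
Column 2 has 16 + 3 + 17 + 22 + 8 + 13 − 1 = 78; the blank must be 100 − 78 = 22.
Row 1 has 13 + 22 − 1 + 24 + 17 + 3 − 1 = 77; the blank must be 100 − 77 = 23.
Row 7 has 7 + 13 + 21 − 4 + 0 − 1 + 62 = 98; the blank must be 100 − 98 = 2.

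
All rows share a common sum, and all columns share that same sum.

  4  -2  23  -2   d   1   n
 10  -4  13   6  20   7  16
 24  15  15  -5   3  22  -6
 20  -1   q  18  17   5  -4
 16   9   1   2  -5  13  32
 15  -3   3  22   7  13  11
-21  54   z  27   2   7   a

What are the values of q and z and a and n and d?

Rows 2 and 3 both sum to 68, so that's the common total.
The known cells in column 5 total 44, leaving 68 − 44 = 24 for the blank.
The known cells in row 1 total 48, leaving 68 − 48 = 20 for the blank.
The known cells in column 7 total 69, leaving 68 − 69 = -1 for the blank.
The known cells in row 7 total 68, leaving 68 − 68 = 0 for the blank.
The known cells in row 4 total 55, leaving 68 − 55 = 13 for the blank.

q = 13, z = 0, a = -1, n = 20, d = 24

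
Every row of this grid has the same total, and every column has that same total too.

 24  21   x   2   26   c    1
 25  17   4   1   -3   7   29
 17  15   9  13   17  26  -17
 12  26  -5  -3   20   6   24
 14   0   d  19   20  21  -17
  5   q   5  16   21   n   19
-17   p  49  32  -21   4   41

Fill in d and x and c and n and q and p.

d = 23, x = -5, c = 11, n = 5, q = 9, p = -8

Rows 2 and 3 both sum to 80, so that's the common total.
The known cells in row 7 total 88, leaving 80 − 88 = -8 for the blank.
The known cells in column 2 total 71, leaving 80 − 71 = 9 for the blank.
The known cells in row 6 total 75, leaving 80 − 75 = 5 for the blank.
The known cells in row 5 total 57, leaving 80 − 57 = 23 for the blank.
The known cells in column 3 total 85, leaving 80 − 85 = -5 for the blank.
The known cells in row 1 total 69, leaving 80 − 69 = 11 for the blank.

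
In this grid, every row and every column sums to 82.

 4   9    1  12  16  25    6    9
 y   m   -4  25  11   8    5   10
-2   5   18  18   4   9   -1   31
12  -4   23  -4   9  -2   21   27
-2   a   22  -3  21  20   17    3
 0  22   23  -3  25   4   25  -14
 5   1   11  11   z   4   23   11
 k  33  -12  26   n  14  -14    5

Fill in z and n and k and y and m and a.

The known cells in row 7 total 66, leaving 82 − 66 = 16 for the blank.
The known cells in column 5 total 102, leaving 82 − 102 = -20 for the blank.
The known cells in row 8 total 32, leaving 82 − 32 = 50 for the blank.
The known cells in column 1 total 67, leaving 82 − 67 = 15 for the blank.
The known cells in row 2 total 70, leaving 82 − 70 = 12 for the blank.
The known cells in row 5 total 78, leaving 82 − 78 = 4 for the blank.

z = 16, n = -20, k = 50, y = 15, m = 12, a = 4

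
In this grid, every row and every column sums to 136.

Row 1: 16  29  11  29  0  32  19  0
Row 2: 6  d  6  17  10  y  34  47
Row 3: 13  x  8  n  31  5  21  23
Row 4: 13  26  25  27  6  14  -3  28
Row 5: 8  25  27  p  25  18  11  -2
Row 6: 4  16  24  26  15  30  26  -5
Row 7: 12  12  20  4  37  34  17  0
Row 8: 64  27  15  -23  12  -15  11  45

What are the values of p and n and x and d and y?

Column 6 has 32 + 5 + 14 + 18 + 30 + 34 − 15 = 118; the blank must be 136 − 118 = 18.
Row 5 has 8 + 25 + 27 + 25 + 18 + 11 − 2 = 112; the blank must be 136 − 112 = 24.
Row 2 has 6 + 6 + 17 + 10 + 18 + 34 + 47 = 138; the blank must be 136 − 138 = -2.
Column 2 has 29 − 2 + 26 + 25 + 16 + 12 + 27 = 133; the blank must be 136 − 133 = 3.
Row 3 has 13 + 3 + 8 + 31 + 5 + 21 + 23 = 104; the blank must be 136 − 104 = 32.

p = 24, n = 32, x = 3, d = -2, y = 18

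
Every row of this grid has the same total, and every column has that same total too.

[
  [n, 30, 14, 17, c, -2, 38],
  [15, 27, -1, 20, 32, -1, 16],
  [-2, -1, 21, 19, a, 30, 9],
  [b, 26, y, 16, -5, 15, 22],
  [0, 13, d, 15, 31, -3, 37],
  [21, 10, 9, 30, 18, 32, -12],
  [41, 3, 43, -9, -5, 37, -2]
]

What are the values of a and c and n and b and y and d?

a = 32, c = 5, n = 6, b = 27, y = 7, d = 15

Rows 2 and 6 both sum to 108, so that's the common total.
Row 3: -2 − 1 + 21 + 19 + 30 + 9 = 76, so its missing entry is 108 − 76 = 32.
Column 5: 32 + 32 − 5 + 31 + 18 − 5 = 103, so its missing entry is 108 − 103 = 5.
Row 1: 30 + 14 + 17 + 5 − 2 + 38 = 102, so its missing entry is 108 − 102 = 6.
Row 5: 0 + 13 + 15 + 31 − 3 + 37 = 93, so its missing entry is 108 − 93 = 15.
Column 1: 6 + 15 − 2 + 0 + 21 + 41 = 81, so its missing entry is 108 − 81 = 27.
Row 4: 27 + 26 + 16 − 5 + 15 + 22 = 101, so its missing entry is 108 − 101 = 7.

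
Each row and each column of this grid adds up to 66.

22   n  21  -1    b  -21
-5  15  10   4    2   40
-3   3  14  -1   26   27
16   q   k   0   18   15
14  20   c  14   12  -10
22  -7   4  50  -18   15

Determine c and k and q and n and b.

The known cells in column 5 total 40, leaving 66 − 40 = 26 for the blank.
The known cells in row 1 total 47, leaving 66 − 47 = 19 for the blank.
The known cells in column 2 total 50, leaving 66 − 50 = 16 for the blank.
The known cells in row 5 total 50, leaving 66 − 50 = 16 for the blank.
The known cells in row 4 total 65, leaving 66 − 65 = 1 for the blank.

c = 16, k = 1, q = 16, n = 19, b = 26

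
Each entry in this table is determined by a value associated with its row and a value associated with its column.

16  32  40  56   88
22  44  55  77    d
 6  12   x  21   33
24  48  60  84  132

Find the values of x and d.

Each row is a constant multiple of every other row — this is a multiplication table with the headers hidden.
Row 3 is 6/16 = 3/8 times row 1, so its entry in column 3 is 40 × 3/8 = 15.
Row 2 is 22/16 = 11/8 times row 1, so its entry in column 5 is 88 × 11/8 = 121.

x = 15, d = 121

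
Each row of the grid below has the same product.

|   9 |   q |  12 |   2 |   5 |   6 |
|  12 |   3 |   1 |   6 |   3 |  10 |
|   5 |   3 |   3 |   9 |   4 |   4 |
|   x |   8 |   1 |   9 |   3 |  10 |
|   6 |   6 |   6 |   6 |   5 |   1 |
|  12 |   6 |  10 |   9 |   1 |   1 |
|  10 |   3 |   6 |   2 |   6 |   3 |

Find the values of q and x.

q = 1, x = 3

Rows 5 and 6 each multiply to 6480, so every row has product 6480.
Row 1: 9×12×2×5×6 = 6480, so the missing entry is 6480 ÷ 6480 = 1.
Row 4: 8×1×9×3×10 = 2160, so the missing entry is 6480 ÷ 2160 = 3.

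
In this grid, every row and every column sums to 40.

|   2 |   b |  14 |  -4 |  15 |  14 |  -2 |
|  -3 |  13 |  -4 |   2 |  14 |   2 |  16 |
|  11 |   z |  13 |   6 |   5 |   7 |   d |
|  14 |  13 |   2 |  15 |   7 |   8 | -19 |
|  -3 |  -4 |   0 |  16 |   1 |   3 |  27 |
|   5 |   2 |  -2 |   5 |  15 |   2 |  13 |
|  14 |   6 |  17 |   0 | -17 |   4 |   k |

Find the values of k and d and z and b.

Row 7: 14 + 6 + 17 + 0 − 17 + 4 = 24, so its missing entry is 40 − 24 = 16.
Column 7: -2 + 16 − 19 + 27 + 13 + 16 = 51, so its missing entry is 40 − 51 = -11.
Row 3: 11 + 13 + 6 + 5 + 7 − 11 = 31, so its missing entry is 40 − 31 = 9.
Row 1: 2 + 14 − 4 + 15 + 14 − 2 = 39, so its missing entry is 40 − 39 = 1.

k = 16, d = -11, z = 9, b = 1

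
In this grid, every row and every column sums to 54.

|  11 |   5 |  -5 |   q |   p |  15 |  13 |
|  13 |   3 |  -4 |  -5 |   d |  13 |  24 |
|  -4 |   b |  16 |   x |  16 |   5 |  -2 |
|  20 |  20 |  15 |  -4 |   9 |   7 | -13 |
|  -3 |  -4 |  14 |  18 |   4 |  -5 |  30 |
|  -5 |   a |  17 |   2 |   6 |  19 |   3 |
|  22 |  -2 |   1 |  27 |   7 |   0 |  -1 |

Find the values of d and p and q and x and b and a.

Row 6: -5 + 17 + 2 + 6 + 19 + 3 = 42, so its missing entry is 54 − 42 = 12.
Column 2: 5 + 3 + 20 − 4 + 12 − 2 = 34, so its missing entry is 54 − 34 = 20.
Row 2: 13 + 3 − 4 − 5 + 13 + 24 = 44, so its missing entry is 54 − 44 = 10.
Column 5: 10 + 16 + 9 + 4 + 6 + 7 = 52, so its missing entry is 54 − 52 = 2.
Row 1: 11 + 5 − 5 + 2 + 15 + 13 = 41, so its missing entry is 54 − 41 = 13.
Row 3: -4 + 20 + 16 + 16 + 5 − 2 = 51, so its missing entry is 54 − 51 = 3.

d = 10, p = 2, q = 13, x = 3, b = 20, a = 12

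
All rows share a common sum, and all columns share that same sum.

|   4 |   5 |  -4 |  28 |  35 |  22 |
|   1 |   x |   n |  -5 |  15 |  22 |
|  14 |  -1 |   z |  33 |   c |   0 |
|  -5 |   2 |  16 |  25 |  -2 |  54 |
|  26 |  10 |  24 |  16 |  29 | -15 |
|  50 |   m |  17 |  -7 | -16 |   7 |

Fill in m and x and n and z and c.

m = 39, x = 35, n = 22, z = 15, c = 29

Rows 1 and 4 both sum to 90, so that's the common total.
Column 5: 35 + 15 − 2 + 29 − 16 = 61, so its missing entry is 90 − 61 = 29.
Row 6: 50 + 17 − 7 − 16 + 7 = 51, so its missing entry is 90 − 51 = 39.
Column 2: 5 − 1 + 2 + 10 + 39 = 55, so its missing entry is 90 − 55 = 35.
Row 2: 1 + 35 − 5 + 15 + 22 = 68, so its missing entry is 90 − 68 = 22.
Row 3: 14 − 1 + 33 + 29 + 0 = 75, so its missing entry is 90 − 75 = 15.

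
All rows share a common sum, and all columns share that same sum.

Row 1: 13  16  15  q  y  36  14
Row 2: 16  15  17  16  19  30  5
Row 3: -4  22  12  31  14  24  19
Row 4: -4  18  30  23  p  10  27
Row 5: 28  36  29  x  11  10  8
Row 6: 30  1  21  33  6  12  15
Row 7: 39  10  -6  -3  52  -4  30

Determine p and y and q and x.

p = 14, y = 2, q = 22, x = -4

Rows 2 and 3 both sum to 118, so that's the common total.
Row 4: -4 + 18 + 30 + 23 + 10 + 27 = 104, so its missing entry is 118 − 104 = 14.
Column 5: 19 + 14 + 14 + 11 + 6 + 52 = 116, so its missing entry is 118 − 116 = 2.
Row 1: 13 + 16 + 15 + 2 + 36 + 14 = 96, so its missing entry is 118 − 96 = 22.
Row 5: 28 + 36 + 29 + 11 + 10 + 8 = 122, so its missing entry is 118 − 122 = -4.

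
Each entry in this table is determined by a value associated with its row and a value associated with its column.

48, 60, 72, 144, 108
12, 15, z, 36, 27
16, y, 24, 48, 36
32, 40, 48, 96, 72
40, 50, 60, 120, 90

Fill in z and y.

z = 18, y = 20

Each row is a constant multiple of every other row — this is a multiplication table with the headers hidden.
Row 2 is 36/144 = 1/4 times row 1, so its entry in column 3 is 72 × 1/4 = 18.
Row 3 is 48/144 = 1/3 times row 1, so its entry in column 2 is 60 × 1/3 = 20.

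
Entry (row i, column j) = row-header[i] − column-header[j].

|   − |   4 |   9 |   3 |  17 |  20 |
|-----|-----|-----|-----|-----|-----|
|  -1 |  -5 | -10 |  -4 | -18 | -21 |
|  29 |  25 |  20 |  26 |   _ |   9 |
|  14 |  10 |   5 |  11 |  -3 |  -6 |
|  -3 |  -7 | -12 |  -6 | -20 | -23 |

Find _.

12

29 − 17 = 12.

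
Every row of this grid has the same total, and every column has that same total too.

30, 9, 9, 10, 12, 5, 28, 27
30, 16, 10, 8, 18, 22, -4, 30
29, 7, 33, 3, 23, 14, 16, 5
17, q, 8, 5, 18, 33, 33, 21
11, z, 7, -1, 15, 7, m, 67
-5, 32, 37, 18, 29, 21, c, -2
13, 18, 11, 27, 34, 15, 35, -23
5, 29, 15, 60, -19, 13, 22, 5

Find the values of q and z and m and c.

Rows 1 and 2 both sum to 130, so that's the common total.
Row 4 has 17 + 8 + 5 + 18 + 33 + 33 + 21 = 135; the blank must be 130 − 135 = -5.
Column 2 has 9 + 16 + 7 − 5 + 32 + 18 + 29 = 106; the blank must be 130 − 106 = 24.
Row 5 has 11 + 24 + 7 − 1 + 15 + 7 + 67 = 130; the blank must be 130 − 130 = 0.
Row 6 has -5 + 32 + 37 + 18 + 29 + 21 − 2 = 130; the blank must be 130 − 130 = 0.

q = -5, z = 24, m = 0, c = 0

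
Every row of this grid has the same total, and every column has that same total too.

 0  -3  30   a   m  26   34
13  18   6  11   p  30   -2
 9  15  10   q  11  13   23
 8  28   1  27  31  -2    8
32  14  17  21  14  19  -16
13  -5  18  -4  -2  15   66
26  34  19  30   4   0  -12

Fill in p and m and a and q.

p = 25, m = 18, a = -4, q = 20

Rows 4 and 5 both sum to 101, so that's the common total.
Row 3 has 9 + 15 + 10 + 11 + 13 + 23 = 81; the blank must be 101 − 81 = 20.
Column 4 has 11 + 20 + 27 + 21 − 4 + 30 = 105; the blank must be 101 − 105 = -4.
Row 1 has 0 − 3 + 30 − 4 + 26 + 34 = 83; the blank must be 101 − 83 = 18.
Row 2 has 13 + 18 + 6 + 11 + 30 − 2 = 76; the blank must be 101 − 76 = 25.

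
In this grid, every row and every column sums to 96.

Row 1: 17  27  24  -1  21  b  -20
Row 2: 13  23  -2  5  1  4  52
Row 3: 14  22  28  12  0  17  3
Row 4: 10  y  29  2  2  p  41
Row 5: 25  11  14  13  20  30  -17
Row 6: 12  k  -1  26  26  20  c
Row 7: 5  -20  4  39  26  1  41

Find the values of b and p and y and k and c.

Column 7: -20 + 52 + 3 + 41 − 17 + 41 = 100, so its missing entry is 96 − 100 = -4.
Row 6: 12 − 1 + 26 + 26 + 20 − 4 = 79, so its missing entry is 96 − 79 = 17.
Column 2: 27 + 23 + 22 + 11 + 17 − 20 = 80, so its missing entry is 96 − 80 = 16.
Row 1: 17 + 27 + 24 − 1 + 21 − 20 = 68, so its missing entry is 96 − 68 = 28.
Row 4: 10 + 16 + 29 + 2 + 2 + 41 = 100, so its missing entry is 96 − 100 = -4.

b = 28, p = -4, y = 16, k = 17, c = -4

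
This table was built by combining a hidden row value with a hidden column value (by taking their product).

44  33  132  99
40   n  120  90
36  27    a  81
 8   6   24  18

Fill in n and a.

n = 30, a = 108

Each row is a constant multiple of every other row — this is a multiplication table with the headers hidden.
Row 2 is 40/44 = 10/11 times row 1, so its entry in column 2 is 33 × 10/11 = 30.
Row 3 is 36/44 = 9/11 times row 1, so its entry in column 3 is 132 × 9/11 = 108.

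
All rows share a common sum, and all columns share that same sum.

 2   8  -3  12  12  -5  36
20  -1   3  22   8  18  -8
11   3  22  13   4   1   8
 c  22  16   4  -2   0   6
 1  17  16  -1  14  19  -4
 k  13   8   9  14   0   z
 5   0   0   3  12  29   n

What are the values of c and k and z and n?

Rows 1 and 2 both sum to 62, so that's the common total.
Row 7: 5 + 0 + 0 + 3 + 12 + 29 = 49, so its missing entry is 62 − 49 = 13.
Column 7: 36 − 8 + 8 + 6 − 4 + 13 = 51, so its missing entry is 62 − 51 = 11.
Row 6: 13 + 8 + 9 + 14 + 0 + 11 = 55, so its missing entry is 62 − 55 = 7.
Row 4: 22 + 16 + 4 − 2 + 0 + 6 = 46, so its missing entry is 62 − 46 = 16.

c = 16, k = 7, z = 11, n = 13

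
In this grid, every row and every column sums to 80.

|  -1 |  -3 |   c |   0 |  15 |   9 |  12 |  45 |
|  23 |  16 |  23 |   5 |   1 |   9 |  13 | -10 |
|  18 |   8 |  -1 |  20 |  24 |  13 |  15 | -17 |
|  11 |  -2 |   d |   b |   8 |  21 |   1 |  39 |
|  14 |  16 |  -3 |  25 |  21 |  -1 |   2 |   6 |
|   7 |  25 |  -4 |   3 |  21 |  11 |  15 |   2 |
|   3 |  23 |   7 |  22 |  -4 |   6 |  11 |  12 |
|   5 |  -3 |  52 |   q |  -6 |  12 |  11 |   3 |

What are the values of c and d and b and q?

c = 3, d = 3, b = -1, q = 6

The known cells in row 1 total 77, leaving 80 − 77 = 3 for the blank.
The known cells in column 3 total 77, leaving 80 − 77 = 3 for the blank.
The known cells in row 4 total 81, leaving 80 − 81 = -1 for the blank.
The known cells in row 8 total 74, leaving 80 − 74 = 6 for the blank.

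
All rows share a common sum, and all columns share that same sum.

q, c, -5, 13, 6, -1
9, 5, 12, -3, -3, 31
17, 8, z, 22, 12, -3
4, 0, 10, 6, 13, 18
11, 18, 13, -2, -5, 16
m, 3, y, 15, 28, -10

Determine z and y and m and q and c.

Rows 2 and 4 both sum to 51, so that's the common total.
Column 2: 5 + 8 + 0 + 18 + 3 = 34, so its missing entry is 51 − 34 = 17.
Row 1: 17 − 5 + 13 + 6 − 1 = 30, so its missing entry is 51 − 30 = 21.
Column 1: 21 + 9 + 17 + 4 + 11 = 62, so its missing entry is 51 − 62 = -11.
Row 3: 17 + 8 + 22 + 12 − 3 = 56, so its missing entry is 51 − 56 = -5.
Row 6: -11 + 3 + 15 + 28 − 10 = 25, so its missing entry is 51 − 25 = 26.

z = -5, y = 26, m = -11, q = 21, c = 17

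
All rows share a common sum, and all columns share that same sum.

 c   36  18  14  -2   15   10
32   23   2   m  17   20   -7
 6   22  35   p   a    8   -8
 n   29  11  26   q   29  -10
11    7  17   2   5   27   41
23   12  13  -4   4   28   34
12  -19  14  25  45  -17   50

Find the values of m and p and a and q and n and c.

m = 23, p = 24, a = 23, q = 18, n = 7, c = 19

Rows 5 and 6 both sum to 110, so that's the common total.
Row 1 has 36 + 18 + 14 − 2 + 15 + 10 = 91; the blank must be 110 − 91 = 19.
Column 1 has 19 + 32 + 6 + 11 + 23 + 12 = 103; the blank must be 110 − 103 = 7.
Row 4 has 7 + 29 + 11 + 26 + 29 − 10 = 92; the blank must be 110 − 92 = 18.
Column 5 has -2 + 17 + 18 + 5 + 4 + 45 = 87; the blank must be 110 − 87 = 23.
Row 3 has 6 + 22 + 35 + 23 + 8 − 8 = 86; the blank must be 110 − 86 = 24.
Row 2 has 32 + 23 + 2 + 17 + 20 − 7 = 87; the blank must be 110 − 87 = 23.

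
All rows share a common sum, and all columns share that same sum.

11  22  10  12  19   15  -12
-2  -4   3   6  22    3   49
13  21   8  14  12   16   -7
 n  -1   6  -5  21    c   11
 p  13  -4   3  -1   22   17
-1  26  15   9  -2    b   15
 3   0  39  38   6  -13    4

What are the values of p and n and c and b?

Rows 1 and 2 both sum to 77, so that's the common total.
The known cells in row 6 total 62, leaving 77 − 62 = 15 for the blank.
The known cells in row 5 total 50, leaving 77 − 50 = 27 for the blank.
The known cells in column 6 total 58, leaving 77 − 58 = 19 for the blank.
The known cells in row 4 total 51, leaving 77 − 51 = 26 for the blank.

p = 27, n = 26, c = 19, b = 15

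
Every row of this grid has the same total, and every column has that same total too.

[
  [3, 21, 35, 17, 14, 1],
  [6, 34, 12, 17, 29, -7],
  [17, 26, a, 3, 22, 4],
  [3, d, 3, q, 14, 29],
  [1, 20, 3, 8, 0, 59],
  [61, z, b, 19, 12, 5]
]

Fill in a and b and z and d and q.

Rows 1 and 2 both sum to 91, so that's the common total.
Column 4: 17 + 17 + 3 + 8 + 19 = 64, so its missing entry is 91 − 64 = 27.
Row 4: 3 + 3 + 27 + 14 + 29 = 76, so its missing entry is 91 − 76 = 15.
Column 2: 21 + 34 + 26 + 15 + 20 = 116, so its missing entry is 91 − 116 = -25.
Row 3: 17 + 26 + 3 + 22 + 4 = 72, so its missing entry is 91 − 72 = 19.
Row 6: 61 − 25 + 19 + 12 + 5 = 72, so its missing entry is 91 − 72 = 19.

a = 19, b = 19, z = -25, d = 15, q = 27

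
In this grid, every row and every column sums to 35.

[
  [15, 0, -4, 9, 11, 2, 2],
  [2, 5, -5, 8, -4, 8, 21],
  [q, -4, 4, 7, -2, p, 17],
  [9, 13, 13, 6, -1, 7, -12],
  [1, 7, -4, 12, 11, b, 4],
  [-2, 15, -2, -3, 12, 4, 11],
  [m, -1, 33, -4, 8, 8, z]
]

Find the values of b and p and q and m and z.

b = 4, p = 2, q = 11, m = -1, z = -8

Row 5: 1 + 7 − 4 + 12 + 11 + 4 = 31, so its missing entry is 35 − 31 = 4.
Column 7: 2 + 21 + 17 − 12 + 4 + 11 = 43, so its missing entry is 35 − 43 = -8.
Row 7: -1 + 33 − 4 + 8 + 8 − 8 = 36, so its missing entry is 35 − 36 = -1.
Column 1: 15 + 2 + 9 + 1 − 2 − 1 = 24, so its missing entry is 35 − 24 = 11.
Row 3: 11 − 4 + 4 + 7 − 2 + 17 = 33, so its missing entry is 35 − 33 = 2.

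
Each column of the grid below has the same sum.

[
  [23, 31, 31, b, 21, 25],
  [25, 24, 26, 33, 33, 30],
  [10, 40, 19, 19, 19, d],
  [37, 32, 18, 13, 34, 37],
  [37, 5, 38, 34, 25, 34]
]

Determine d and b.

d = 6, b = 33

Column 1 sums to 132 and so does column 5; that's the common total.
In column 6 the known cells total 126, leaving 132 − 126 = 6.
In column 4 the known cells total 99, leaving 132 − 99 = 33.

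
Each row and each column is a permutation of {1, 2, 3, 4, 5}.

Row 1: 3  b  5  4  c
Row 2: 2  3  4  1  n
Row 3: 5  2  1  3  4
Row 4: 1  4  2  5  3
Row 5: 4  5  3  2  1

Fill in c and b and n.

For row 1, column 2: column 2 already has {2, 3, 4, 5}; that leaves 1.
At (row 1, col 5): row 1 already has {1, 3, 4, 5}, so the value is 2.
Cell (2,5): row 2 already has {1, 2, 3, 4} → 5.

c = 2, b = 1, n = 5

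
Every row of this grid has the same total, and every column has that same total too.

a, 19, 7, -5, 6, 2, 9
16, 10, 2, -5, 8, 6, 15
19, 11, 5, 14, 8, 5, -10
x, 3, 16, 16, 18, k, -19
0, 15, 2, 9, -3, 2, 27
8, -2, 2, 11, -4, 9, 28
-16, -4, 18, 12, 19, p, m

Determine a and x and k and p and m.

Rows 2 and 3 both sum to 52, so that's the common total.
Row 1 has 19 + 7 − 5 + 6 + 2 + 9 = 38; the blank must be 52 − 38 = 14.
Column 1 has 14 + 16 + 19 + 0 + 8 − 16 = 41; the blank must be 52 − 41 = 11.
Column 7 has 9 + 15 − 10 − 19 + 27 + 28 = 50; the blank must be 52 − 50 = 2.
Row 7 has -16 − 4 + 18 + 12 + 19 + 2 = 31; the blank must be 52 − 31 = 21.
Row 4 has 11 + 3 + 16 + 16 + 18 − 19 = 45; the blank must be 52 − 45 = 7.

a = 14, x = 11, k = 7, p = 21, m = 2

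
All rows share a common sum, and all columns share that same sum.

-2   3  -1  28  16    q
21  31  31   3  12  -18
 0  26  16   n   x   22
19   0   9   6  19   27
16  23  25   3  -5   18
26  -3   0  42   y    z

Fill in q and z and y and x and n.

Rows 2 and 4 both sum to 80, so that's the common total.
Column 4 has 28 + 3 + 6 + 3 + 42 = 82; the blank must be 80 − 82 = -2.
Row 3 has 0 + 26 + 16 − 2 + 22 = 62; the blank must be 80 − 62 = 18.
Column 5 has 16 + 12 + 18 + 19 − 5 = 60; the blank must be 80 − 60 = 20.
Row 6 has 26 − 3 + 0 + 42 + 20 = 85; the blank must be 80 − 85 = -5.
Row 1 has -2 + 3 − 1 + 28 + 16 = 44; the blank must be 80 − 44 = 36.

q = 36, z = -5, y = 20, x = 18, n = -2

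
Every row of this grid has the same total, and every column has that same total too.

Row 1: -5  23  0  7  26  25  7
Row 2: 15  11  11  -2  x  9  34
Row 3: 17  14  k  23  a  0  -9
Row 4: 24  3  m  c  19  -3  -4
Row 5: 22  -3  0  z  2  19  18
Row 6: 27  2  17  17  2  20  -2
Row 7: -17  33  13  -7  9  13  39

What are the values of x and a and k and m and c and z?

x = 5, a = 20, k = 18, m = 24, c = 20, z = 25

Rows 1 and 6 both sum to 83, so that's the common total.
Row 5 has 22 − 3 + 0 + 2 + 19 + 18 = 58; the blank must be 83 − 58 = 25.
Row 2 has 15 + 11 + 11 − 2 + 9 + 34 = 78; the blank must be 83 − 78 = 5.
Column 5 has 26 + 5 + 19 + 2 + 2 + 9 = 63; the blank must be 83 − 63 = 20.
Column 4 has 7 − 2 + 23 + 25 + 17 − 7 = 63; the blank must be 83 − 63 = 20.
Row 3 has 17 + 14 + 23 + 20 + 0 − 9 = 65; the blank must be 83 − 65 = 18.
Row 4 has 24 + 3 + 20 + 19 − 3 − 4 = 59; the blank must be 83 − 59 = 24.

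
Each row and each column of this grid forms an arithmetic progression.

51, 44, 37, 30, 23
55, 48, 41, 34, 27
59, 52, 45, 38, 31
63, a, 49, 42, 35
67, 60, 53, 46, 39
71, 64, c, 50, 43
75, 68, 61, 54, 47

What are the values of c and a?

c = 57, a = 56

Along each row the entries change by -7 per step; down each column they change by 4.
Row 6: from 71 at column 1, stepping by -7 to column 3 gives 57.
Row 4: from 63 at column 1, stepping by -7 to column 2 gives 56.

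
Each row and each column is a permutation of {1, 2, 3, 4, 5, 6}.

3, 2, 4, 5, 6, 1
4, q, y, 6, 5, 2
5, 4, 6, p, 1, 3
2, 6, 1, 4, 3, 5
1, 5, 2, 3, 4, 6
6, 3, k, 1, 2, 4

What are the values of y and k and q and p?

y = 3, k = 5, q = 1, p = 2

At (row 3, col 4): row 3 already has {1, 3, 4, 5, 6}, so the value is 2.
At (row 2, col 2): column 2 already has {2, 3, 4, 5, 6}, so the value is 1.
At (row 2, col 3): row 2 already has {1, 2, 4, 5, 6}, so the value is 3.
Cell (6,3): row 6 already has {1, 2, 3, 4, 6} → 5.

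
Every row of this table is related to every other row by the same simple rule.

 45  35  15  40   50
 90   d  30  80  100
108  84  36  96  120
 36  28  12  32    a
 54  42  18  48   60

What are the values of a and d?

Each row is a constant multiple of every other row — this is a multiplication table with the headers hidden.
Row 4 is 36/45 = 4/5 times row 1, so its entry in column 5 is 50 × 4/5 = 40.
Row 2 is 90/45 = 2/1 times row 1, so its entry in column 2 is 35 × 2/1 = 70.

a = 40, d = 70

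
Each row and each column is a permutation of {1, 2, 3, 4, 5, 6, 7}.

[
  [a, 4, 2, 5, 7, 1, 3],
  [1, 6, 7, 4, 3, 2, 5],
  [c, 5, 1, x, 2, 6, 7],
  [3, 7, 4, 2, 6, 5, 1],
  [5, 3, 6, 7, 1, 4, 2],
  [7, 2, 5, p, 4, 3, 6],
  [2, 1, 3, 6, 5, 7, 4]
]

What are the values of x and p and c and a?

At (row 6, col 4): row 6 already has {2, 3, 4, 5, 6, 7}, so the value is 1.
At (row 3, col 4): column 4 already has {1, 2, 4, 5, 6, 7}, so the value is 3.
For row 3, column 1: row 3 already has {1, 2, 3, 5, 6, 7}; that leaves 4.
Cell (1,1): row 1 already has {1, 2, 3, 4, 5, 7} → 6.

x = 3, p = 1, c = 4, a = 6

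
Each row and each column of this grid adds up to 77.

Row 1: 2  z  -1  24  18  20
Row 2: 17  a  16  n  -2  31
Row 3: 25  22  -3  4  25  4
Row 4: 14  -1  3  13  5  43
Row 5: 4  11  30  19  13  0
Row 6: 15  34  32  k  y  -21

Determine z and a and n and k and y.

z = 14, a = -3, n = 18, k = -1, y = 18

The known cells in row 1 total 63, leaving 77 − 63 = 14 for the blank.
The known cells in column 2 total 80, leaving 77 − 80 = -3 for the blank.
The known cells in column 5 total 59, leaving 77 − 59 = 18 for the blank.
The known cells in row 6 total 78, leaving 77 − 78 = -1 for the blank.
The known cells in row 2 total 59, leaving 77 − 59 = 18 for the blank.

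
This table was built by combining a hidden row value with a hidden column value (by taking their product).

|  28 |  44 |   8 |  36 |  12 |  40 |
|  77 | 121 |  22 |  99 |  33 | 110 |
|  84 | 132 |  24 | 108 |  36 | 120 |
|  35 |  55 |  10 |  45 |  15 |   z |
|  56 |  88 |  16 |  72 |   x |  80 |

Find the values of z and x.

Each row is a constant multiple of every other row — this is a multiplication table with the headers hidden.
Row 4 is 55/44 = 5/4 times row 1, so its entry in column 6 is 40 × 5/4 = 50.
Row 5 is 88/44 = 2/1 times row 1, so its entry in column 5 is 12 × 2/1 = 24.

z = 50, x = 24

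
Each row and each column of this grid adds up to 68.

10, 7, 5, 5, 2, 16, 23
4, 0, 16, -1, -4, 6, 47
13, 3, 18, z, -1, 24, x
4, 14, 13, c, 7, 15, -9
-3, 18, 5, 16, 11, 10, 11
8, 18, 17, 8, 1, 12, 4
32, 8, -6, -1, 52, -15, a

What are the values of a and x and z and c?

The known cells in row 7 total 70, leaving 68 − 70 = -2 for the blank.
The known cells in column 7 total 74, leaving 68 − 74 = -6 for the blank.
The known cells in row 3 total 51, leaving 68 − 51 = 17 for the blank.
The known cells in row 4 total 44, leaving 68 − 44 = 24 for the blank.

a = -2, x = -6, z = 17, c = 24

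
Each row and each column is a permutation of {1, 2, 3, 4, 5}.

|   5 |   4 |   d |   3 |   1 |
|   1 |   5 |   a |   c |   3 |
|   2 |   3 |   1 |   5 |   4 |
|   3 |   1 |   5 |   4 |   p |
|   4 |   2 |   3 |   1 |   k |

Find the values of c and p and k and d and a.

c = 2, p = 2, k = 5, d = 2, a = 4

For row 5, column 5: row 5 already has {1, 2, 3, 4}; that leaves 5.
Cell (4,5): row 4 already has {1, 3, 4, 5} → 2.
Cell (1,3): row 1 already has {1, 3, 4, 5} → 2.
At (row 2, col 3): column 3 already has {1, 2, 3, 5}, so the value is 4.
At (row 2, col 4): row 2 already has {1, 3, 4, 5}, so the value is 2.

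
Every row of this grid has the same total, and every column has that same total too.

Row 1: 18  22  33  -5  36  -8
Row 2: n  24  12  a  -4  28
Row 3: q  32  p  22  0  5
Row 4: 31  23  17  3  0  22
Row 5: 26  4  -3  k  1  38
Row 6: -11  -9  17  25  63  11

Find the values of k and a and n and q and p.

k = 30, a = 21, n = 15, q = 17, p = 20

Rows 1 and 4 both sum to 96, so that's the common total.
Row 5 has 26 + 4 − 3 + 1 + 38 = 66; the blank must be 96 − 66 = 30.
Column 3 has 33 + 12 + 17 − 3 + 17 = 76; the blank must be 96 − 76 = 20.
Row 3 has 32 + 20 + 22 + 0 + 5 = 79; the blank must be 96 − 79 = 17.
Column 1 has 18 + 17 + 31 + 26 − 11 = 81; the blank must be 96 − 81 = 15.
Row 2 has 15 + 24 + 12 − 4 + 28 = 75; the blank must be 96 − 75 = 21.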